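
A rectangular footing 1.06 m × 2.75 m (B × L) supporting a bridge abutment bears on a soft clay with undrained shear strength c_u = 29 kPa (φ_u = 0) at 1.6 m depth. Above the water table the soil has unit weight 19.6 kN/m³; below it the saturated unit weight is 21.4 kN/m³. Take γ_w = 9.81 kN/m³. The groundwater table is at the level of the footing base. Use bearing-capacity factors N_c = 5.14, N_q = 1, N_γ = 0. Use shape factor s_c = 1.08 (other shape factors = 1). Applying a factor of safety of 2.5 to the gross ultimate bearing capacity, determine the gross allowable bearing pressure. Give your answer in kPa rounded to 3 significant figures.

Effective surcharge at the founding depth q = γ·D_f = 19.6 × 1.6 = 31.36 kPa.
q_ult = c·N_c·s_c + q·N_q
     = 29 × 5.14 × 1.08 + 31.36 × 1
     = 160.98 + 31.36 = 192.34 kPa.
q_all = q_ult / FS = 192.34 / 2.5 = 76.938 kPa.

q_all ≈ 76.9 kPa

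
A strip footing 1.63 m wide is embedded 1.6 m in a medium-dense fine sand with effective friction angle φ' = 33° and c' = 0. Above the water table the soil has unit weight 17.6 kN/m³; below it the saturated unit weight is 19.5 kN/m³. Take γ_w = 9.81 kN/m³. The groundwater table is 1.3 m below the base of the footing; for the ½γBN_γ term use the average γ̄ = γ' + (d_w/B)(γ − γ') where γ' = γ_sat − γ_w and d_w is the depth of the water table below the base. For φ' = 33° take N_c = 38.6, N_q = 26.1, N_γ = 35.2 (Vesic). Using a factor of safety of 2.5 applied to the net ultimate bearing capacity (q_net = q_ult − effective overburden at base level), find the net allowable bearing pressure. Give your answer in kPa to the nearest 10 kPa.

q_all(net) ≈ 470 kPa

Overburden at base level: q = 17.6 × 1.6 = 28.16 kPa.
The water table is 1.3 m below the base (< B = 1.63 m), so the ½γBN_γ term uses γ̄ = γ' + (d_w/B)(γ − γ') = 9.69 + (1.3/1.63)(17.6 − 9.69) = 15.999 kN/m³.
Surcharge term q·N_q = 28.16 × 26.1 = 734.98 kPa; self-weight term 0.5·γ·B·N_γ = 0.5 × 15.999 × 1.63 × 35.2 = 458.97 kPa.
q_ult = 734.98 + 458.97 = 1193.9 kPa.
Net ultimate: q_net = 1193.9 − 28.16 = 1165.8 kPa.
q_all(net) = 1165.8 / 2.5 = 466.31 kPa.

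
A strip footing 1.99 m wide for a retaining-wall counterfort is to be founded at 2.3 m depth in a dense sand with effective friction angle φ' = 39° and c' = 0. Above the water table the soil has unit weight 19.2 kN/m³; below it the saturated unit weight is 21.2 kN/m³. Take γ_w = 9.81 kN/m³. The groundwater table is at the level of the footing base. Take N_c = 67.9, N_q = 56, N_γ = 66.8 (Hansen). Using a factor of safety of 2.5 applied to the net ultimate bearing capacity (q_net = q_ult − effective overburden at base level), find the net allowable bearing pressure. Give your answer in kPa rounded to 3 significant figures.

q_all(net) ≈ 1270 kPa

q = γ·D_f = 19.2 × 2.3 = 44.16 kPa.
For the ½γBN_γ term take γ' = 21.2 − 9.81 = 11.39 kN/m³ (soil below base is submerged).
q·N_q = 44.16 × 56 = 2473 kPa
0.5·γ·B·N_γ = 0.5 × 11.39 × 1.99 × 66.8 = 757.05 kPa
q_ult = 2473 + 757.05 = 3230 kPa.
Net ultimate: q_net = 3230 − 44.16 = 3185.8 kPa.
q_all(net) = 3185.8 / 2.5 = 1274.3 kPa.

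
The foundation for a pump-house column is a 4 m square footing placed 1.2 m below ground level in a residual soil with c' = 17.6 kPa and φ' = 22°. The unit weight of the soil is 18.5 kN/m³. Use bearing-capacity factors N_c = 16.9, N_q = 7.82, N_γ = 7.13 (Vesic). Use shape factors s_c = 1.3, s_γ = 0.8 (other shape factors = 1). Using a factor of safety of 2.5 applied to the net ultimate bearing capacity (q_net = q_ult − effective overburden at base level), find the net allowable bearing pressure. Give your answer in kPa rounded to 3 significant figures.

q_all(net) ≈ 300 kPa

Effective surcharge at the founding depth q = γ·D_f = 18.5 × 1.2 = 22.2 kPa.
q_ult = c·N_c·s_c + q·N_q + 0.5·γ·B·N_γ·s_γ
     = 17.6 × 16.9 × 1.3 + 22.2 × 7.82 + 0.5 × 18.5 × 4 × 7.13 × 0.8
     = 386.67 + 173.6 + 211.05 = 771.32 kPa.
Net ultimate: q_net = 771.32 − 22.2 = 749.12 kPa.
q_all(net) = 749.12 / 2.5 = 299.65 kPa.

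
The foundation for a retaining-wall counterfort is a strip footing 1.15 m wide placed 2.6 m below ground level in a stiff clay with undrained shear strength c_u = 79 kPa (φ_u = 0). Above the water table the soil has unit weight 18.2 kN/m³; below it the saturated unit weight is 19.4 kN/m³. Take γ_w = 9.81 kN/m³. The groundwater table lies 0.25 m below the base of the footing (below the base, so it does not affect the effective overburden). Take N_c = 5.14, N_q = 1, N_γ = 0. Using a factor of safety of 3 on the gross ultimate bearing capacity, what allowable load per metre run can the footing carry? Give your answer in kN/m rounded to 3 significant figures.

≈ 174 kN/m

q = γ·D_f = 18.2 × 2.6 = 47.32 kPa.
c·N_c = 79 × 5.14 = 406.06 kPa
q·N_q = 47.32 × 1 = 47.32 kPa
q_ult = 406.06 + 47.32 = 453.38 kPa.
Gross allowable pressure q_all = 453.38 / 3 = 151.13 kPa.
Allowable wall load = q_all × B = 151.13 × 1.15 = 173.8 kN per metre run.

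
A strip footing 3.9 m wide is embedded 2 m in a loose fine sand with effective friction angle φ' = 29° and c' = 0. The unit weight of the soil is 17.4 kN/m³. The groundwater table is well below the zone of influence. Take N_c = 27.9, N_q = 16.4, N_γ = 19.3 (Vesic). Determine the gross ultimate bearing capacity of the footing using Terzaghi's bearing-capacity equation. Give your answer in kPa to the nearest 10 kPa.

Overburden at base level: q = 17.4 × 2 = 34.8 kPa.
Surcharge term q·N_q = 34.8 × 16.4 = 570.72 kPa; self-weight term 0.5·γ·B·N_γ = 0.5 × 17.4 × 3.9 × 19.3 = 654.85 kPa.
q_ult = 570.72 + 654.85 = 1225.6 kPa.

q_ult ≈ 1230 kPa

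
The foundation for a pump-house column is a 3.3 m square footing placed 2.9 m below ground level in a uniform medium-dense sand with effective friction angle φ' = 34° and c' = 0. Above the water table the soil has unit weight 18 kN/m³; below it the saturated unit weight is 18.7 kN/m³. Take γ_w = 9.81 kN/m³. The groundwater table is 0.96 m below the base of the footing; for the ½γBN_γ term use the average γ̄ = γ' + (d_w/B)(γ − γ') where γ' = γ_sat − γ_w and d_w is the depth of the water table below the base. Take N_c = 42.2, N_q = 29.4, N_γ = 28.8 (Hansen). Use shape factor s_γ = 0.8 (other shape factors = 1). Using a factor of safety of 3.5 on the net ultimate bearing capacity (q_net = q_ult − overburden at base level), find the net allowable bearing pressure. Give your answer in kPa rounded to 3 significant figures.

q_all(net) ≈ 549 kPa

q = γ·D_f = 18 × 2.9 = 52.2 kPa.
γ' = 8.89 kN/m³; averaging over the depth B below the base, γ̄ = γ' + (d_w/B)(γ − γ') = 11.54 kN/m³.
q·N_q = 52.2 × 29.4 = 1534.7 kPa
0.5·γ·B·N_γ·s_γ = 0.5 × 11.54 × 3.3 × 28.8 × 0.8 = 438.71 kPa
q_ult = 1534.7 + 438.71 = 1973.4 kPa.
q_net = 1973.4 − 52.2 = 1921.2 kPa.
q_all(net) = 1921.2 / 3.5 = 548.91 kPa.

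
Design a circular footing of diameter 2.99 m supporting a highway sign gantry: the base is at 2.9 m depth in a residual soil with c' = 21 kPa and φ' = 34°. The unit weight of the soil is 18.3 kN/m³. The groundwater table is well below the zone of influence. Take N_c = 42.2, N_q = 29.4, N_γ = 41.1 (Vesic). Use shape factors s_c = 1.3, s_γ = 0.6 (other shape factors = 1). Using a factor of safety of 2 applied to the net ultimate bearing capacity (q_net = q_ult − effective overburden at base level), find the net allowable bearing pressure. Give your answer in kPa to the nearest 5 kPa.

q_all(net) ≈ 1665 kPa

Effective surcharge at the founding depth q = γ·D_f = 18.3 × 2.9 = 53.07 kPa.
q_ult = c·N_c·s_c + q·N_q + 0.5·γ·B·N_γ·s_γ
     = 21 × 42.2 × 1.3 + 53.07 × 29.4 + 0.5 × 18.3 × 2.99 × 41.1 × 0.6
     = 1152.1 + 1560.3 + 674.66 = 3387 kPa.
Net ultimate: q_net = 3387 − 53.07 = 3333.9 kPa.
q_all(net) = 3333.9 / 2 = 1667 kPa.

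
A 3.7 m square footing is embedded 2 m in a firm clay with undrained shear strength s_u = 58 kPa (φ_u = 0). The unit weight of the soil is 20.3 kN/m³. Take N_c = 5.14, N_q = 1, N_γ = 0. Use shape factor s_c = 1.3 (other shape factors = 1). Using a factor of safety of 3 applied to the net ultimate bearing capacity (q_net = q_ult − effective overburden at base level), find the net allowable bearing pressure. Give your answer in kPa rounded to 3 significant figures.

q_all(net) ≈ 129 kPa

Overburden at base level: q = 20.3 × 2 = 40.6 kPa.
Cohesion term c·N_c·s_c = 58 × 5.14 × 1.3 = 387.56 kPa; surcharge term q·N_q = 40.6 × 1 = 40.6 kPa.
q_ult = 387.56 + 40.6 = 428.16 kPa.
Net ultimate: q_net = 428.16 − 40.6 = 387.56 kPa.
q_all(net) = 387.56 / 3 = 129.19 kPa.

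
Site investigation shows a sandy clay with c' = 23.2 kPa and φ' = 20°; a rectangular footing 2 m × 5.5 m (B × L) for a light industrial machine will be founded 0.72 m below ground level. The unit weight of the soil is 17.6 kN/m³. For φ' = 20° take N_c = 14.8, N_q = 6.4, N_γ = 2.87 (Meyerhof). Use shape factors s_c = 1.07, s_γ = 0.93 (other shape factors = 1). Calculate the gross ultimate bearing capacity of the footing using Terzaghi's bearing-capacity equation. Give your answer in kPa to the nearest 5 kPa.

q = γ·D_f = 17.6 × 0.72 = 12.672 kPa.
c·N_c·s_c = 23.2 × 14.8 × 1.07 = 367.4 kPa
q·N_q = 12.672 × 6.4 = 81.101 kPa
0.5·γ·B·N_γ·s_γ = 0.5 × 17.6 × 2 × 2.87 × 0.93 = 46.976 kPa
q_ult = 367.4 + 81.101 + 46.976 = 495.47 kPa.

q_ult ≈ 495 kPa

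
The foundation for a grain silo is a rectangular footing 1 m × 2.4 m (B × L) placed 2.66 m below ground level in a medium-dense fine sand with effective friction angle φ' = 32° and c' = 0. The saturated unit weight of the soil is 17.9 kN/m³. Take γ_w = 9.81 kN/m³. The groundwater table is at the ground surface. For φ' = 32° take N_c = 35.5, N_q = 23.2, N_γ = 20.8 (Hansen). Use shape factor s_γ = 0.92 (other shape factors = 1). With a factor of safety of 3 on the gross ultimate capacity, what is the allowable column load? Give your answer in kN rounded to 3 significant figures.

Water table at ground surface, so effective unit weight γ' = 17.9 − 9.81 = 8.09 kN/m³ is used throughout; overburden q = 8.09 × 2.66 = 21.519 kPa; the same γ' applies in the ½γBN_γ term.
Surcharge term q·N_q = 21.519 × 23.2 = 499.25 kPa; self-weight term 0.5·γ·B·N_γ·s_γ = 0.5 × 8.09 × 1 × 20.8 × 0.92 = 77.405 kPa.
q_ult = 499.25 + 77.405 = 576.66 kPa.
Gross allowable pressure q_all = 576.66 / 3 = 192.22 kPa.
Footing area = 2.4 m², so allowable column load = 192.22 × 2.4 = 461.32 kN.

P_all ≈ 461 kN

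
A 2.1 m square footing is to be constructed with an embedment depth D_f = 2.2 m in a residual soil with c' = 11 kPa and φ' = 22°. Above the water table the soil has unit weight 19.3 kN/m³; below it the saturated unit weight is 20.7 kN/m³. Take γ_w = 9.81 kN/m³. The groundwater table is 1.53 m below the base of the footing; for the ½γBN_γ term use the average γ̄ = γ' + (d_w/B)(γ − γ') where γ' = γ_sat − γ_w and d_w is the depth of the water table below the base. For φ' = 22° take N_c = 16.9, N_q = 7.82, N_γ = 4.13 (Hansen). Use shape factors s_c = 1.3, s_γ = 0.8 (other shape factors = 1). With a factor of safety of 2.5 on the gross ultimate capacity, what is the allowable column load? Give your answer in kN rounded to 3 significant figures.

Effective surcharge at the founding depth q = γ·D_f = 19.3 × 2.2 = 42.46 kPa.
With d_w = 1.53 m < B, γ̄ = 10.89 + (1.53/2.1) × (19.3 − 10.89) = 17.017 kN/m³.
q_ult = c·N_c·s_c + q·N_q + 0.5·γ·B·N_γ·s_γ
     = 11 × 16.9 × 1.3 + 42.46 × 7.82 + 0.5 × 17.017 × 2.1 × 4.13 × 0.8
     = 241.67 + 332.04 + 59.036 = 632.74 kPa.
Gross allowable pressure q_all = 632.74 / 2.5 = 253.1 kPa.
Footing area = 4.41 m², so allowable column load = 253.1 × 4.41 = 1116.2 kN.

P_all ≈ 1120 kN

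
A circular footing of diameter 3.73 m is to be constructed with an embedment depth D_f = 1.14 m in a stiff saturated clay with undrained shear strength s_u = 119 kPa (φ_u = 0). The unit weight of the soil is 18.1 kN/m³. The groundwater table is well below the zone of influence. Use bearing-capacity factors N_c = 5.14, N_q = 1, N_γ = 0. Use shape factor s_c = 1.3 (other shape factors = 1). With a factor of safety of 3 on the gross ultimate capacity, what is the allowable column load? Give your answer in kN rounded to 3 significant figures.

P_all ≈ 2970 kN

q = γ·D_f = 18.1 × 1.14 = 20.634 kPa.
c·N_c·s_c = 119 × 5.14 × 1.3 = 795.16 kPa
q·N_q = 20.634 × 1 = 20.634 kPa
q_ult = 795.16 + 20.634 = 815.79 kPa.
Gross allowable pressure q_all = 815.79 / 3 = 271.93 kPa.
Footing area = 10.9272 m², so allowable column load = 271.93 × 10.9272 = 2971.4 kN.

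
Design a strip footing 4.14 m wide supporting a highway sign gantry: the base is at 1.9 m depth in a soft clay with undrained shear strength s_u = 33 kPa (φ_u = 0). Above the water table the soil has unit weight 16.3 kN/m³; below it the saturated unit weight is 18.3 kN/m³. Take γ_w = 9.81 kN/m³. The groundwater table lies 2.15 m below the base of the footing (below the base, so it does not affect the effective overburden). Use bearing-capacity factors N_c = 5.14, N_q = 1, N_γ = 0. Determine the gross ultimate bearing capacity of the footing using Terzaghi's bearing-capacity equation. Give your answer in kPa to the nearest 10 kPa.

Overburden at base level: q = 16.3 × 1.9 = 30.97 kPa.
Cohesion term c·N_c = 33 × 5.14 = 169.62 kPa; surcharge term q·N_q = 30.97 × 1 = 30.97 kPa.
q_ult = 169.62 + 30.97 = 200.59 kPa.

q_ult ≈ 200 kPa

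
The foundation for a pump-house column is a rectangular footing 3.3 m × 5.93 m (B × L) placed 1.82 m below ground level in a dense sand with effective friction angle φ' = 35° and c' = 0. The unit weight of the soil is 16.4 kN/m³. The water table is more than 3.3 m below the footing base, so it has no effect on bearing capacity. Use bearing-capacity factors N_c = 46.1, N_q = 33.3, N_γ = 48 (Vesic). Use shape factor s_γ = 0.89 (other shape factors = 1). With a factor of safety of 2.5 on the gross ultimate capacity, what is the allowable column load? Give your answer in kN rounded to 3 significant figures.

P_all ≈ 16800 kN

Effective surcharge at the founding depth q = γ·D_f = 16.4 × 1.82 = 29.848 kPa.
q_ult = q·N_q + 0.5·γ·B·N_γ·s_γ
     = 29.848 × 33.3 + 0.5 × 16.4 × 3.3 × 48 × 0.89
     = 993.94 + 1156 = 2149.9 kPa.
Gross allowable pressure q_all = 2149.9 / 2.5 = 859.98 kPa.
Footing area = 19.569 m², so allowable column load = 859.98 × 19.569 = 16829 kN.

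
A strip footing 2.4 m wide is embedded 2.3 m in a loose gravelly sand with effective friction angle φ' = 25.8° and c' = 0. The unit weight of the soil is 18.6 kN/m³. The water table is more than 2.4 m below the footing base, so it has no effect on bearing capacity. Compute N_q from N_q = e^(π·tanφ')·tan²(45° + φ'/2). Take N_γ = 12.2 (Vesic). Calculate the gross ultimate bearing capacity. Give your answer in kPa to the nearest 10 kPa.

q_ult ≈ 770 kPa

tan25.8° = 0.4834, so N_q = e^(π×0.4834)·tan²(57.9°) = 4.566 × 2.541 = 11.6.
Effective surcharge at the founding depth q = γ·D_f = 18.6 × 2.3 = 42.78 kPa.
q_ult = q·N_q + 0.5·γ·B·N_γ
     = 42.78 × 11.604 + 0.5 × 18.6 × 2.4 × 12.2
     = 496.43 + 272.3 = 768.73 kPa.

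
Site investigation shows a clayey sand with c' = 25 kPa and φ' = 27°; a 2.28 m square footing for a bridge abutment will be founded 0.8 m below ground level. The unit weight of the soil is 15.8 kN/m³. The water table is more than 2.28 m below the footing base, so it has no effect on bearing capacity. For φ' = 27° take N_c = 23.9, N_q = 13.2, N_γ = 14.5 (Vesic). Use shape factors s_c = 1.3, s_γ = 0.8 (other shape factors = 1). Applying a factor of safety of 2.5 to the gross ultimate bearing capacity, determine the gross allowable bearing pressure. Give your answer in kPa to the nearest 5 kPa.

Overburden at base level: q = 15.8 × 0.8 = 12.64 kPa.
Cohesion term c·N_c·s_c = 25 × 23.9 × 1.3 = 776.75 kPa; surcharge term q·N_q = 12.64 × 13.2 = 166.85 kPa; self-weight term 0.5·γ·B·N_γ·s_γ = 0.5 × 15.8 × 2.28 × 14.5 × 0.8 = 208.94 kPa.
q_ult = 776.75 + 166.85 + 208.94 = 1152.5 kPa.
q_all = q_ult / FS = 1152.5 / 2.5 = 461.01 kPa.

q_all ≈ 460 kPa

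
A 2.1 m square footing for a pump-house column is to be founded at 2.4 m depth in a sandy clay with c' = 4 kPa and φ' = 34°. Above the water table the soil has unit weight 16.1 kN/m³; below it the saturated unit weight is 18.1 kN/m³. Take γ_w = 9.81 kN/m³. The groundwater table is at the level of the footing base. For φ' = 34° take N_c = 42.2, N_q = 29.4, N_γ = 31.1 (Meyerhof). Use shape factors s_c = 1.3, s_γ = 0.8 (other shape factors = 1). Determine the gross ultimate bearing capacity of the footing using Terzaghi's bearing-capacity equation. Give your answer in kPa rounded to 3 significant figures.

q_ult ≈ 1570 kPa

Overburden at base level: q = 16.1 × 2.4 = 38.64 kPa.
Below the base the soil is submerged, so the ½γBN_γ term uses γ' = 18.1 − 9.81 = 8.29 kN/m³.
Cohesion term c·N_c·s_c = 4 × 42.2 × 1.3 = 219.44 kPa; surcharge term q·N_q = 38.64 × 29.4 = 1136 kPa; self-weight term 0.5·γ·B·N_γ·s_γ = 0.5 × 8.29 × 2.1 × 31.1 × 0.8 = 216.57 kPa.
q_ult = 219.44 + 1136 + 216.57 = 1572 kPa.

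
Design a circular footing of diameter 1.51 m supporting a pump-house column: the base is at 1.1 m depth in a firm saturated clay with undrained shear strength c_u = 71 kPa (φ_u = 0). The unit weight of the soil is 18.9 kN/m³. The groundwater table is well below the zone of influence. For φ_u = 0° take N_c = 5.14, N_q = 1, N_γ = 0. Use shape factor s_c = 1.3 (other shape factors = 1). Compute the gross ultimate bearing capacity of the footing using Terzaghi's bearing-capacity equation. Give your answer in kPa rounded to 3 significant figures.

q_ult ≈ 495 kPa

q = γ·D_f = 18.9 × 1.1 = 20.79 kPa.
c·N_c·s_c = 71 × 5.14 × 1.3 = 474.42 kPa
q·N_q = 20.79 × 1 = 20.79 kPa
q_ult = 474.42 + 20.79 = 495.21 kPa.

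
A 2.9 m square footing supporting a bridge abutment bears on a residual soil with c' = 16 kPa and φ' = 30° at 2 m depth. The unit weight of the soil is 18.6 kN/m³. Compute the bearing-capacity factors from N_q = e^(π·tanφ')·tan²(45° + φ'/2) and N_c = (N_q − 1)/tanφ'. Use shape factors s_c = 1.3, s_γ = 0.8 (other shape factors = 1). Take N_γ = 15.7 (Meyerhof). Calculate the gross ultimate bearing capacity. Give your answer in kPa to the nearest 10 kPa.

q_ult ≈ 1650 kPa

tan30° = 0.5774, so N_q = e^(π×0.5774)·tan²(60°) = 6.134 × 3.0 = 18.4.
N_c = (18.4 − 1)/tan30° = 30.14.
q = γ·D_f = 18.6 × 2 = 37.2 kPa.
c·N_c·s_c = 16 × 30.14 × 1.3 = 626.9 kPa
q·N_q = 37.2 × 18.401 = 684.52 kPa
0.5·γ·B·N_γ·s_γ = 0.5 × 18.6 × 2.9 × 15.7 × 0.8 = 338.74 kPa
q_ult = 626.9 + 684.52 + 338.74 = 1650.2 kPa.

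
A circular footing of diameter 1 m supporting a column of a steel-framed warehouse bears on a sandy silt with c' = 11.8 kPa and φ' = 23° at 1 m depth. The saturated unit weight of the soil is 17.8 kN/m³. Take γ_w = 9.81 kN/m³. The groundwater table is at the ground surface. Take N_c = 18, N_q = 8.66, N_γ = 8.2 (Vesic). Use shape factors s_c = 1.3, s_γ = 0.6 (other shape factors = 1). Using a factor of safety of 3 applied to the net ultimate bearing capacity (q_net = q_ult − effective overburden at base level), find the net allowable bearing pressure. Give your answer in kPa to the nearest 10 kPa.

Water table at ground surface, so effective unit weight γ' = 17.8 − 9.81 = 7.99 kN/m³ is used throughout; overburden q = 7.99 × 1 = 7.99 kPa; the same γ' applies in the ½γBN_γ term.
Cohesion term c·N_c·s_c = 11.8 × 18 × 1.3 = 276.12 kPa; surcharge term q·N_q = 7.99 × 8.66 = 69.193 kPa; self-weight term 0.5·γ·B·N_γ·s_γ = 0.5 × 7.99 × 1 × 8.2 × 0.6 = 19.655 kPa.
q_ult = 276.12 + 69.193 + 19.655 = 364.97 kPa.
Net ultimate: q_net = 364.97 − 7.99 = 356.98 kPa.
q_all(net) = 356.98 / 3 = 118.99 kPa.

q_all(net) ≈ 120 kPa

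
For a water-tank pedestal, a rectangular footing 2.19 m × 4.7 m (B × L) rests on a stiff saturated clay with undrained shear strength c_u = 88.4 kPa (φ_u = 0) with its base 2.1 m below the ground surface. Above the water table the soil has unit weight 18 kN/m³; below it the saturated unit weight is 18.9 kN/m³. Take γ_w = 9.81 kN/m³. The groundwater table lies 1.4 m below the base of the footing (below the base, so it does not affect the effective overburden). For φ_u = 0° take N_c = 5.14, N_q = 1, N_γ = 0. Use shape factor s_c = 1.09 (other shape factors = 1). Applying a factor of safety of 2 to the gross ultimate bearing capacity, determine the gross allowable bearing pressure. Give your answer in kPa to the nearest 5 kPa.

q_all ≈ 265 kPa

q = γ·D_f = 18 × 2.1 = 37.8 kPa.
c·N_c·s_c = 88.4 × 5.14 × 1.09 = 495.27 kPa
q·N_q = 37.8 × 1 = 37.8 kPa
q_ult = 495.27 + 37.8 = 533.07 kPa.
q_all = q_ult / FS = 533.07 / 2 = 266.53 kPa.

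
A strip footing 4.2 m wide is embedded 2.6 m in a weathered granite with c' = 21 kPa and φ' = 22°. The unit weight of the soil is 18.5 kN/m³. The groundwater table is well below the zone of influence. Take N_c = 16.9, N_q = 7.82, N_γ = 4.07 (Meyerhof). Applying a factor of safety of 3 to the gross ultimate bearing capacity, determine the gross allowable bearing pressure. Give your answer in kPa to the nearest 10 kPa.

Effective surcharge at the founding depth q = γ·D_f = 18.5 × 2.6 = 48.1 kPa.
q_ult = c·N_c + q·N_q + 0.5·γ·B·N_γ
     = 21 × 16.9 + 48.1 × 7.82 + 0.5 × 18.5 × 4.2 × 4.07
     = 354.9 + 376.14 + 158.12 = 889.16 kPa.
q_all = q_ult / FS = 889.16 / 3 = 296.39 kPa.

q_all ≈ 300 kPa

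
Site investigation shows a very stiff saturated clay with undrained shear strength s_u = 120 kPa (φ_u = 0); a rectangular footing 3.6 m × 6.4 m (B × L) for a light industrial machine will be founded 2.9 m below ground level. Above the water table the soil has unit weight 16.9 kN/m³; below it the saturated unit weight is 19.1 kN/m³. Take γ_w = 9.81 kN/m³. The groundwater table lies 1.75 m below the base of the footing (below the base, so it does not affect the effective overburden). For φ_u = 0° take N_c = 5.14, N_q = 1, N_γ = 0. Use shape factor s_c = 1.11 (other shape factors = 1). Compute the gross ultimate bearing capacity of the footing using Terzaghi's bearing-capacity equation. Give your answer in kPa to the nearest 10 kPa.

Overburden at base level: q = 16.9 × 2.9 = 49.01 kPa.
Cohesion term c·N_c·s_c = 120 × 5.14 × 1.11 = 684.65 kPa; surcharge term q·N_q = 49.01 × 1 = 49.01 kPa.
q_ult = 684.65 + 49.01 = 733.66 kPa.

q_ult ≈ 730 kPa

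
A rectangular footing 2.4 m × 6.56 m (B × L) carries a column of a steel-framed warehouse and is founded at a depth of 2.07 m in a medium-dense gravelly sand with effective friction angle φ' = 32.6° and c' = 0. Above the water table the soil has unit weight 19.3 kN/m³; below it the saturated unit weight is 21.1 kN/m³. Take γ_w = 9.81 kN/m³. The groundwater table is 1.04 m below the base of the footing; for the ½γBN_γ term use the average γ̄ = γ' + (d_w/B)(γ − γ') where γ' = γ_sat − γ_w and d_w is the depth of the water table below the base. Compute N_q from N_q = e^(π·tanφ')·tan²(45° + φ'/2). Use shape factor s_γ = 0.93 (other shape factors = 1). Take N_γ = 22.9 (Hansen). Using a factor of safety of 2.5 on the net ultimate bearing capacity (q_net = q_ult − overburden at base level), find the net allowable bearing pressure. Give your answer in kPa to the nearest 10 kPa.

q_all(net) ≈ 530 kPa

N_q = e^(π·tan32.6°)·tan²(61.3°) = 24.88.
q = γ·D_f = 19.3 × 2.07 = 39.951 kPa.
γ' = 11.29 kN/m³; averaging over the depth B below the base, γ̄ = γ' + (d_w/B)(γ − γ') = 14.761 kN/m³.
q·N_q = 39.951 × 24.878 = 993.89 kPa
0.5·γ·B·N_γ·s_γ = 0.5 × 14.761 × 2.4 × 22.9 × 0.93 = 377.24 kPa
q_ult = 993.89 + 377.24 = 1371.1 kPa.
q_net = 1371.1 − 39.951 = 1331.2 kPa.
q_all(net) = 1331.2 / 2.5 = 532.47 kPa.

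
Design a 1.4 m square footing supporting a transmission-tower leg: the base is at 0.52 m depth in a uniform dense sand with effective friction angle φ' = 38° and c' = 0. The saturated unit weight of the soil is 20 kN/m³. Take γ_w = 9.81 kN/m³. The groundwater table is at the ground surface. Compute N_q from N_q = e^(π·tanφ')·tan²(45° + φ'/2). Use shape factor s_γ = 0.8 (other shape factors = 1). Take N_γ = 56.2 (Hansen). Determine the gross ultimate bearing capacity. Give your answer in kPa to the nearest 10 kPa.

tan38° = 0.7813, so N_q = e^(π×0.7813)·tan²(64°) = 11.64 × 4.204 = 48.93.
Water table at ground surface, so effective unit weight γ' = 20 − 9.81 = 10.19 kN/m³ is used throughout; overburden q = 10.19 × 0.52 = 5.2988 kPa; the same γ' applies in the ½γBN_γ term.
Surcharge term q·N_q = 5.2988 × 48.933 = 259.29 kPa; self-weight term 0.5·γ·B·N_γ·s_γ = 0.5 × 10.19 × 1.4 × 56.2 × 0.8 = 320.7 kPa.
q_ult = 259.29 + 320.7 = 579.99 kPa.

q_ult ≈ 580 kPa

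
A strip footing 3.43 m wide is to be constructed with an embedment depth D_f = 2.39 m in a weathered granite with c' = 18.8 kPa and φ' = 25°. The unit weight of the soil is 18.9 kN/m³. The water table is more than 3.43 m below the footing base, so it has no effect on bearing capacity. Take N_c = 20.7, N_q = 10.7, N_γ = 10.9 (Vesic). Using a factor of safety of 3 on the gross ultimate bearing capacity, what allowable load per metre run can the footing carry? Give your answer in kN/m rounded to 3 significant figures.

≈ 1400 kN/m

q = γ·D_f = 18.9 × 2.39 = 45.171 kPa.
c·N_c = 18.8 × 20.7 = 389.16 kPa
q·N_q = 45.171 × 10.7 = 483.33 kPa
0.5·γ·B·N_γ = 0.5 × 18.9 × 3.43 × 10.9 = 353.31 kPa
q_ult = 389.16 + 483.33 + 353.31 = 1225.8 kPa.
Gross allowable pressure q_all = 1225.8 / 3 = 408.6 kPa.
Allowable wall load = q_all × B = 408.6 × 3.43 = 1401.5 kN per metre run.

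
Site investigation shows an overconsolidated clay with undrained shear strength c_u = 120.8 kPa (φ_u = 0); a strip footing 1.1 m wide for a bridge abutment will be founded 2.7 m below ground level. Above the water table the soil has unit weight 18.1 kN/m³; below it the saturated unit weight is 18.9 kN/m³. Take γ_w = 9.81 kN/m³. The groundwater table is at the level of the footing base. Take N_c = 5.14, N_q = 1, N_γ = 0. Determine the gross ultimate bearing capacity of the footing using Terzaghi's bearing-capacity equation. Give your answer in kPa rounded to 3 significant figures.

q_ult ≈ 670 kPa

q = γ·D_f = 18.1 × 2.7 = 48.87 kPa.
c·N_c = 120.8 × 5.14 = 620.91 kPa
q·N_q = 48.87 × 1 = 48.87 kPa
q_ult = 620.91 + 48.87 = 669.78 kPa.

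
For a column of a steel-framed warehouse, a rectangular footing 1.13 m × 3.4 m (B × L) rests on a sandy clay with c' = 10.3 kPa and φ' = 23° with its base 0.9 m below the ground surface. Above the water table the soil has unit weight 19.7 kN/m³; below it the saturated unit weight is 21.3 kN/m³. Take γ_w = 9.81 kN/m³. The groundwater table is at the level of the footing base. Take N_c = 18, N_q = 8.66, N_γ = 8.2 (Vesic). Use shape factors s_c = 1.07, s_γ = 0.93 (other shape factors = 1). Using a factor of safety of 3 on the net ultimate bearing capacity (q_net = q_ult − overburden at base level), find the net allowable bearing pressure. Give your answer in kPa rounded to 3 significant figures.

q_all(net) ≈ 128 kPa

Effective surcharge at the founding depth q = γ·D_f = 19.7 × 0.9 = 17.73 kPa.
The water table coincides with the base, so in the self-weight term γ → γ' = 11.49 kN/m³.
q_ult = c·N_c·s_c + q·N_q + 0.5·γ·B·N_γ·s_γ
     = 10.3 × 18 × 1.07 + 17.73 × 8.66 + 0.5 × 11.49 × 1.13 × 8.2 × 0.93
     = 198.38 + 153.54 + 49.507 = 401.43 kPa.
q_net = 401.43 − 17.73 = 383.7 kPa.
q_all(net) = 383.7 / 3 = 127.9 kPa.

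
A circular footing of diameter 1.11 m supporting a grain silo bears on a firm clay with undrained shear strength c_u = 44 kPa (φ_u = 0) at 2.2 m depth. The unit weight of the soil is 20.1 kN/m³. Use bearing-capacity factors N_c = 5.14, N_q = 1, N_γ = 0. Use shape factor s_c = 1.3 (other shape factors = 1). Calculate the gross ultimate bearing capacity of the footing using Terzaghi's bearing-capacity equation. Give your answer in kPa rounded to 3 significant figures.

q_ult ≈ 338 kPa

q = γ·D_f = 20.1 × 2.2 = 44.22 kPa.
c·N_c·s_c = 44 × 5.14 × 1.3 = 294.01 kPa
q·N_q = 44.22 × 1 = 44.22 kPa
q_ult = 294.01 + 44.22 = 338.23 kPa.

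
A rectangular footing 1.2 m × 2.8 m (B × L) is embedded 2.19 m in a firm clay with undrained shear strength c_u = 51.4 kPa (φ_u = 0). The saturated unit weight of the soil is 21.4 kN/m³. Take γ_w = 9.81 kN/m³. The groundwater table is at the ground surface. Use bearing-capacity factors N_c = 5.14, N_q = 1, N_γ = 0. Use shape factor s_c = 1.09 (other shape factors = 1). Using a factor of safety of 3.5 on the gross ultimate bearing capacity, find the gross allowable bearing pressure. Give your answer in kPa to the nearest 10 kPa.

Water table at ground surface, so effective unit weight γ' = 21.4 − 9.81 = 11.59 kN/m³ is used throughout; overburden q = 11.59 × 2.19 = 25.382 kPa.
Cohesion term c·N_c·s_c = 51.4 × 5.14 × 1.09 = 287.97 kPa; surcharge term q·N_q = 25.382 × 1 = 25.382 kPa.
q_ult = 287.97 + 25.382 = 313.36 kPa.
q_all = 313.36 / 3.5 = 89.53 kPa.

q_all ≈ 90 kPa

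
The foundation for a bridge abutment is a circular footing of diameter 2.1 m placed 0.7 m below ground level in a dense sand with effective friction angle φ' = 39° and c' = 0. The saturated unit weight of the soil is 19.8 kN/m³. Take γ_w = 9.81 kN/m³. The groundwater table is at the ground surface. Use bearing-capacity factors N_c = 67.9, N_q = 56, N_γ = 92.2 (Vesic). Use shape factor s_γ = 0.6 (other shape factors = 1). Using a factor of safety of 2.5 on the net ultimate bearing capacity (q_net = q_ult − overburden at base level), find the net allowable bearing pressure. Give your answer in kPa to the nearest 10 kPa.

Water table at ground surface, so effective unit weight γ' = 19.8 − 9.81 = 9.99 kN/m³ is used throughout; overburden q = 9.99 × 0.7 = 6.993 kPa; the same γ' applies in the ½γBN_γ term.
Surcharge term q·N_q = 6.993 × 56 = 391.61 kPa; self-weight term 0.5·γ·B·N_γ·s_γ = 0.5 × 9.99 × 2.1 × 92.2 × 0.6 = 580.28 kPa.
q_ult = 391.61 + 580.28 = 971.89 kPa.
q_net = 971.89 − 6.993 = 964.89 kPa.
q_all(net) = 964.89 / 2.5 = 385.96 kPa.

q_all(net) ≈ 390 kPa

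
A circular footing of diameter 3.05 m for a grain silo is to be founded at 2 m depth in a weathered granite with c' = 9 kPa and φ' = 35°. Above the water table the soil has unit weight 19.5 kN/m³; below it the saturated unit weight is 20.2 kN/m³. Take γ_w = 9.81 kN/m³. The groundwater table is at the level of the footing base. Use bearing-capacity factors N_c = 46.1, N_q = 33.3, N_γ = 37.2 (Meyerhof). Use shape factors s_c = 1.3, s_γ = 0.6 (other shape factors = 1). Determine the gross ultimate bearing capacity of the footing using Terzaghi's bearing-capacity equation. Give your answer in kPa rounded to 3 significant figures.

Overburden at base level: q = 19.5 × 2 = 39 kPa.
Below the base the soil is submerged, so the ½γBN_γ term uses γ' = 20.2 − 9.81 = 10.39 kN/m³.
Cohesion term c·N_c·s_c = 9 × 46.1 × 1.3 = 539.37 kPa; surcharge term q·N_q = 39 × 33.3 = 1298.7 kPa; self-weight term 0.5·γ·B·N_γ·s_γ = 0.5 × 10.39 × 3.05 × 37.2 × 0.6 = 353.65 kPa.
q_ult = 539.37 + 1298.7 + 353.65 = 2191.7 kPa.

q_ult ≈ 2190 kPa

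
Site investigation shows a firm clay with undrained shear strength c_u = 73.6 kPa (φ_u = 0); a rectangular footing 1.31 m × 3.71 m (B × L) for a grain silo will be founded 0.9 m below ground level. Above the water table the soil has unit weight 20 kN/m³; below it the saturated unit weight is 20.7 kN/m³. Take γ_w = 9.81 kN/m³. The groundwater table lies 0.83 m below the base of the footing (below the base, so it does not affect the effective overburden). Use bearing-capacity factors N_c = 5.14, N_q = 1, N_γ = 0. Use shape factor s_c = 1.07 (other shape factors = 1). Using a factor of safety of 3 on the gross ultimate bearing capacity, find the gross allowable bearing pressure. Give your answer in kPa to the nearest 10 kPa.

q_all ≈ 140 kPa

Effective surcharge at the founding depth q = γ·D_f = 20 × 0.9 = 18 kPa.
q_ult = c·N_c·s_c + q·N_q
     = 73.6 × 5.14 × 1.07 + 18 × 1
     = 404.79 + 18 = 422.79 kPa.
q_all = 422.79 / 3 = 140.93 kPa.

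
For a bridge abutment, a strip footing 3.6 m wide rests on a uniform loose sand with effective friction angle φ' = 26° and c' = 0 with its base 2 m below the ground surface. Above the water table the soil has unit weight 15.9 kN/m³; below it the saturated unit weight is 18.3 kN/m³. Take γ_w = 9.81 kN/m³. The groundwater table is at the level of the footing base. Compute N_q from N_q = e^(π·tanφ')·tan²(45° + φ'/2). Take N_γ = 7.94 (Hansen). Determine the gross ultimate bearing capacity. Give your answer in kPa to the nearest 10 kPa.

q_ult ≈ 500 kPa

tan26° = 0.4877, so N_q = e^(π×0.4877)·tan²(58°) = 4.629 × 2.561 = 11.85.
q = γ·D_f = 15.9 × 2 = 31.8 kPa.
For the ½γBN_γ term take γ' = 18.3 − 9.81 = 8.49 kN/m³ (soil below base is submerged).
q·N_q = 31.8 × 11.854 = 376.96 kPa
0.5·γ·B·N_γ = 0.5 × 8.49 × 3.6 × 7.94 = 121.34 kPa
q_ult = 376.96 + 121.34 = 498.3 kPa.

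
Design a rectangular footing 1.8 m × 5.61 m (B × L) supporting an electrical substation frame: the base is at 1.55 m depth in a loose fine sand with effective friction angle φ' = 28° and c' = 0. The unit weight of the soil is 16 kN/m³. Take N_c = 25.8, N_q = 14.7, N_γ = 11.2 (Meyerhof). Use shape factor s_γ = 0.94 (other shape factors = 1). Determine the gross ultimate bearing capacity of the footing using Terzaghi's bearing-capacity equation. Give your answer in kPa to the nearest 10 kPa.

Effective surcharge at the founding depth q = γ·D_f = 16 × 1.55 = 24.8 kPa.
q_ult = q·N_q + 0.5·γ·B·N_γ·s_γ
     = 24.8 × 14.7 + 0.5 × 16 × 1.8 × 11.2 × 0.94
     = 364.56 + 151.6 = 516.16 kPa.

q_ult ≈ 520 kPa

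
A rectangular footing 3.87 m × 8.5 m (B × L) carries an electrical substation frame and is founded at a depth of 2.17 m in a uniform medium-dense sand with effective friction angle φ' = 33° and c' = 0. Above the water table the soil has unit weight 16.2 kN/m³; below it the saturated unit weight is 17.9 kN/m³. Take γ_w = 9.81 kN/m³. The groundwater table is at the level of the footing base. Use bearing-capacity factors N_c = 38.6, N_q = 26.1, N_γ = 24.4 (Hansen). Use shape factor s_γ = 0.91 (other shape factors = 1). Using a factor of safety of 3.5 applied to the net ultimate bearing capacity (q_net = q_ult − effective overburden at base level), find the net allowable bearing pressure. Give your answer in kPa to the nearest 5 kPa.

q_all(net) ≈ 350 kPa

Overburden at base level: q = 16.2 × 2.17 = 35.154 kPa.
Below the base the soil is submerged, so the ½γBN_γ term uses γ' = 17.9 − 9.81 = 8.09 kN/m³.
Surcharge term q·N_q = 35.154 × 26.1 = 917.52 kPa; self-weight term 0.5·γ·B·N_γ·s_γ = 0.5 × 8.09 × 3.87 × 24.4 × 0.91 = 347.58 kPa.
q_ult = 917.52 + 347.58 = 1265.1 kPa.
Net ultimate: q_net = 1265.1 − 35.154 = 1230 kPa.
q_all(net) = 1230 / 3.5 = 351.41 kPa.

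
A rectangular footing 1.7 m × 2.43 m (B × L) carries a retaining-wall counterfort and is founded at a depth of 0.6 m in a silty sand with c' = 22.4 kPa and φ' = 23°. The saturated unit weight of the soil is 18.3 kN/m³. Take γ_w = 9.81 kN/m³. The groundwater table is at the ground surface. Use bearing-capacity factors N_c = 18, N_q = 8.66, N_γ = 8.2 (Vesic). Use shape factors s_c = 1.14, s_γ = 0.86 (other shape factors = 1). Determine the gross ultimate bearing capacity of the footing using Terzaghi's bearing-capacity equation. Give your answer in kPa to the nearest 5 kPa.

Water table at ground surface, so effective unit weight γ' = 18.3 − 9.81 = 8.49 kN/m³ is used throughout; overburden q = 8.49 × 0.6 = 5.094 kPa; the same γ' applies in the ½γBN_γ term.
Cohesion term c·N_c·s_c = 22.4 × 18 × 1.14 = 459.65 kPa; surcharge term q·N_q = 5.094 × 8.66 = 44.114 kPa; self-weight term 0.5·γ·B·N_γ·s_γ = 0.5 × 8.49 × 1.7 × 8.2 × 0.86 = 50.891 kPa.
q_ult = 459.65 + 44.114 + 50.891 = 554.65 kPa.

q_ult ≈ 555 kPa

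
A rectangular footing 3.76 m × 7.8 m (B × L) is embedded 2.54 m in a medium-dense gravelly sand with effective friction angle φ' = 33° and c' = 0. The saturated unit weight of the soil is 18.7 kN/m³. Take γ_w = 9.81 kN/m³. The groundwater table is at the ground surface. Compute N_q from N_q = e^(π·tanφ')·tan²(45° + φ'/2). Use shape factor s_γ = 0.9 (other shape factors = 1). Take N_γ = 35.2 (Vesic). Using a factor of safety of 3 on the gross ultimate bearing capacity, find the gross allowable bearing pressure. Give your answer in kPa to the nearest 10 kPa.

q_all ≈ 370 kPa

N_q = e^(π·tan33°)·tan²(61.5°) = 26.09.
γ' = 18.7 − 9.81 = 8.89 kN/m³ (submerged throughout). q = 8.89 × 2.54 = 22.581 kPa; the same γ' applies in the ½γBN_γ term.
q·N_q = 22.581 × 26.092 = 589.17 kPa
0.5·γ·B·N_γ·s_γ = 0.5 × 8.89 × 3.76 × 35.2 × 0.9 = 529.47 kPa
q_ult = 589.17 + 529.47 = 1118.6 kPa.
q_all = 1118.6 / 3 = 372.88 kPa.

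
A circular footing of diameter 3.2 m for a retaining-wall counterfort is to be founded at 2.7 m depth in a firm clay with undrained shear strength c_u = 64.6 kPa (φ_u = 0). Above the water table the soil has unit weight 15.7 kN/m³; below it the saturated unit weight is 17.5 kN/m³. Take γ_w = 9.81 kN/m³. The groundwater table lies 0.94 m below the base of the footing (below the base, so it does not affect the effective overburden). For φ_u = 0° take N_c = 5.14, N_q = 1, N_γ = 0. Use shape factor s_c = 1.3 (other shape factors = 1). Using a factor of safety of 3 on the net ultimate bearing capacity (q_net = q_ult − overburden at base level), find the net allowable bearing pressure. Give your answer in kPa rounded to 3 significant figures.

Overburden at base level: q = 15.7 × 2.7 = 42.39 kPa.
Cohesion term c·N_c·s_c = 64.6 × 5.14 × 1.3 = 431.66 kPa; surcharge term q·N_q = 42.39 × 1 = 42.39 kPa.
q_ult = 431.66 + 42.39 = 474.05 kPa.
q_net = 474.05 − 42.39 = 431.66 kPa.
q_all(net) = 431.66 / 3 = 143.89 kPa.

q_all(net) ≈ 144 kPa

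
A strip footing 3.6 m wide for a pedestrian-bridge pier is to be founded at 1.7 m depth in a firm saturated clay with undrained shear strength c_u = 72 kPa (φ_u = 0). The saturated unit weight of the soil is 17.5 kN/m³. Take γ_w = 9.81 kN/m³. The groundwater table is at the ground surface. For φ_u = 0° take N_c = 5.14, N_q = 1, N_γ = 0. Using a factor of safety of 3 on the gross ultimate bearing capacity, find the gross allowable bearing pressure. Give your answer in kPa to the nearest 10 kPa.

q_all ≈ 130 kPa

Water table at ground surface, so effective unit weight γ' = 17.5 − 9.81 = 7.69 kN/m³ is used throughout; overburden q = 7.69 × 1.7 = 13.073 kPa.
Cohesion term c·N_c = 72 × 5.14 = 370.08 kPa; surcharge term q·N_q = 13.073 × 1 = 13.073 kPa.
q_ult = 370.08 + 13.073 = 383.15 kPa.
q_all = 383.15 / 3 = 127.72 kPa.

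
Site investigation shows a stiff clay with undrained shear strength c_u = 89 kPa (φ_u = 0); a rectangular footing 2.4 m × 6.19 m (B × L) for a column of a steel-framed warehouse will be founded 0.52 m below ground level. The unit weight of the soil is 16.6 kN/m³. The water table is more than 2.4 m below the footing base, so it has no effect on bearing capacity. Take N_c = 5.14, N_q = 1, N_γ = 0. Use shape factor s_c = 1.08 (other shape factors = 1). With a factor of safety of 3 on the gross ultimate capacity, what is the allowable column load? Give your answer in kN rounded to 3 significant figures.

P_all ≈ 2490 kN

q = γ·D_f = 16.6 × 0.52 = 8.632 kPa.
c·N_c·s_c = 89 × 5.14 × 1.08 = 494.06 kPa
q·N_q = 8.632 × 1 = 8.632 kPa
q_ult = 494.06 + 8.632 = 502.69 kPa.
Gross allowable pressure q_all = 502.69 / 3 = 167.56 kPa.
Footing area = 14.856 m², so allowable column load = 167.56 × 14.856 = 2489.3 kN.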